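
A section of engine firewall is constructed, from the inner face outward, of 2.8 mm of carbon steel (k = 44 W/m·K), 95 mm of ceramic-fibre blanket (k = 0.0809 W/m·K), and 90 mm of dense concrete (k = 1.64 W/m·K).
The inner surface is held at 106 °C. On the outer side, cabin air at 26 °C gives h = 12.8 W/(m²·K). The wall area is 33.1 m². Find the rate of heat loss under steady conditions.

Series thermal resistances:
R_carbon steel = L/(kA) = 0.0028/(44×33.1) = 1.923×10^-6 K/W
R_ceramic-fibre blanket = L/(kA) = 0.095/(0.0809×33.1) = 0.03548 K/W
R_dense concrete = L/(kA) = 0.09/(1.64×33.1) = 0.001658 K/W
R_outer film = 1/(h_o·A) = 1/(12.8×33.1) = 0.00236 K/W
R_total = 0.0395 K/W
Q = ΔT / R_total = 80 / 0.0395

Q ≈ 2030 W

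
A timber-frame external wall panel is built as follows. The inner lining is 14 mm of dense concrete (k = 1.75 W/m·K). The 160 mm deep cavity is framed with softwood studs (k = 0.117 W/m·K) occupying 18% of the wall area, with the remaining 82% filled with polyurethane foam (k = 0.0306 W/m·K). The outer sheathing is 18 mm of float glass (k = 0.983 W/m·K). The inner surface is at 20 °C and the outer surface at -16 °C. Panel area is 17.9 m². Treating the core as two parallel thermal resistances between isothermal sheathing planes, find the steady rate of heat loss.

Q ≈ 184 W

Sheathing layers in series; stud and cavity paths in parallel between them.
R_inner = 0.014/(1.75×17.9) = 4.469×10^-4 K/W
R_stud  = 0.16/(0.117×0.18×17.9) = 0.4244 K/W
R_cav   = 0.16/(0.0306×0.82×17.9) = 0.3562 K/W
1/R_core = 1/R_stud + 1/R_cav → R_core = 0.1937 K/W
R_outer = 0.018/(0.983×17.9) = 0.001023 K/W
R_total = 0.1951 K/W
Q = ΔT/R_total = 36/0.1951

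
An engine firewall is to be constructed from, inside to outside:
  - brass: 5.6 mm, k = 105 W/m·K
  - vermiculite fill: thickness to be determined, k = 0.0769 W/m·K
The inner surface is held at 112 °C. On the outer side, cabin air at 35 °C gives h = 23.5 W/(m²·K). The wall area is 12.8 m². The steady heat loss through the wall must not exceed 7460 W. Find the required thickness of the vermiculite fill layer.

Treating each layer as a thermal resistance in series:
R_brass = L/(kA) = 0.0056/(105×12.8) = 4.167×10^-6 K/W
R_outer film = 1/(h_o·A) = 1/(23.5×12.8) = 0.003324 K/W
Sum of the known resistances R_other = 0.003329 K/W
Required total resistance R_tot = ΔT/Q_allow = 77/7460 = 0.01032 K/W
R_vermiculite fill = R_tot − R_other = 0.006993 K/W
L = R·k·A = 0.006993×0.0769×12.8

L ≈ 6.88 mm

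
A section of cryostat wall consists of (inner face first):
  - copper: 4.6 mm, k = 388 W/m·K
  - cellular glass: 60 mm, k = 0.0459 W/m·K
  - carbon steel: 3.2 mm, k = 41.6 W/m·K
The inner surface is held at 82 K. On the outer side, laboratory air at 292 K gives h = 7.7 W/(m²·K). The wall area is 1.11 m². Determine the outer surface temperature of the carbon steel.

T ≈ 273 K

Using the resistance-network approach (series):
R_copper = L/(kA) = 0.0046/(388×1.11) = 1.068×10^-5 K/W
R_cellular glass = L/(kA) = 0.06/(0.0459×1.11) = 1.178 K/W
R_carbon steel = L/(kA) = 0.0032/(41.6×1.11) = 6.93×10^-5 K/W
R_outer film = 1/(h_o·A) = 1/(7.7×1.11) = 0.117 K/W
R_total = 1.295 K/W;  Q = ΔT/R_total = 210/1.295 = 162.2 W
T_interface = T_inner + Q·ΣR(inner→interface) = 82 + 162×1.178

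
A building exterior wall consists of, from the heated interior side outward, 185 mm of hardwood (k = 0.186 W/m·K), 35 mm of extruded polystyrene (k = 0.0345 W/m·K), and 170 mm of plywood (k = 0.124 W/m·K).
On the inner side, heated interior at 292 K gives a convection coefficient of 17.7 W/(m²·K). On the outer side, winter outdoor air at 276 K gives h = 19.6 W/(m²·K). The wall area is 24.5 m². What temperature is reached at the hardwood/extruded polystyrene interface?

T ≈ 287 K

Thermal resistances in series:
R_inner film = 1/(h_i·A) = 1/(17.7×24.5) = 0.002306 K/W
R_hardwood = L/(kA) = 0.185/(0.186×24.5) = 0.0406 K/W
R_extruded polystyrene = L/(kA) = 0.035/(0.0345×24.5) = 0.04141 K/W
R_plywood = L/(kA) = 0.17/(0.124×24.5) = 0.05596 K/W
R_outer film = 1/(h_o·A) = 1/(19.6×24.5) = 0.002082 K/W
R_total = 0.1424 K/W;  Q = ΔT/R_total = 16/0.1424 = 112.4 W
T_interface = T_inner − Q·ΣR(inner→interface) = 292 − 112×0.0429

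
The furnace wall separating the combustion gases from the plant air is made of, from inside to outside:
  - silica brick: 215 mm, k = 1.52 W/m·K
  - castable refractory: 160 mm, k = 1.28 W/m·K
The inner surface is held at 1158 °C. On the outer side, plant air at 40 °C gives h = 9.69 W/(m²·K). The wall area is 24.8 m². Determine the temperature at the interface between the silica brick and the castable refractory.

T ≈ 730 °C

Model the wall as resistances in series:
R_silica brick = L/(kA) = 0.215/(1.52×24.8) = 0.005704 K/W
R_castable refractory = L/(kA) = 0.16/(1.28×24.8) = 0.00504 K/W
R_outer film = 1/(h_o·A) = 1/(9.69×24.8) = 0.004161 K/W
R_total = 0.01491 K/W;  Q = ΔT/R_total = 1118/0.01491 = 75010 W
T_interface = T_inner − Q·ΣR(inner→interface) = 1158 − 75000×0.005704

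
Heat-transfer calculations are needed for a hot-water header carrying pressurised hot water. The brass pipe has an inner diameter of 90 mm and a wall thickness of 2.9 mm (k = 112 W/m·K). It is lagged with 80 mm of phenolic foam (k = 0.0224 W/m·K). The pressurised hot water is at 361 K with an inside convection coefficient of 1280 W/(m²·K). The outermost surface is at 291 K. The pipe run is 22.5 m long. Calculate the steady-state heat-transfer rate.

Q ≈ 226 W

Radial resistances (cylindrical: R_cond = ln(r_o/r_i)/(2πkL), R_conv = 1/(h·2πrL)):
R_inner film = 1/(h_i·2πr₁L) = 1/(1280×2π×0.045×22.5) = 1.228×10^-4 K/W
R_brass pipe wall = ln(47.9/45)/(2π×112×22.5) = 3.944×10^-6 K/W
R_phenolic foam = ln(127.9/47.9)/(2π×0.0224×22.5) = 0.3101 K/W
R_total = 0.3103 K/W
Q = ΔT/R_total = 70/0.3103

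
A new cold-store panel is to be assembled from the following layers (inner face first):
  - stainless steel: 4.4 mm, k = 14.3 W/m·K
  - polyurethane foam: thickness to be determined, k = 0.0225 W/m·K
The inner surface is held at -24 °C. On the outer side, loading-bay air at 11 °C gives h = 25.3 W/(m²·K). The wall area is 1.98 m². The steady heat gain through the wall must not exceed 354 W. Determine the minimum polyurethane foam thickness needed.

L ≈ 3.51 mm

Treating each layer as a thermal resistance in series:
R_stainless steel = L/(kA) = 0.0044/(14.3×1.98) = 1.554×10^-4 K/W
R_outer film = 1/(h_o·A) = 1/(25.3×1.98) = 0.01996 K/W
Sum of the known resistances R_other = 0.02012 K/W
Required total resistance R_tot = ΔT/Q_allow = 35/354 = 0.09887 K/W
R_polyurethane foam = R_tot − R_other = 0.07875 K/W
L = R·k·A = 0.07875×0.0225×1.98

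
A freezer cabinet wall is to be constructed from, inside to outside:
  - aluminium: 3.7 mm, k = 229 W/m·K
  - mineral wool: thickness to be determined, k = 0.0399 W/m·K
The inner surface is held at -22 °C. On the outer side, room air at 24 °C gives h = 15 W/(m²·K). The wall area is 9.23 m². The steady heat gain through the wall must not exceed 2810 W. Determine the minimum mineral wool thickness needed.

L ≈ 3.37 mm

Series thermal resistances:
R_aluminium = L/(kA) = 0.0037/(229×9.23) = 1.751×10^-6 K/W
R_outer film = 1/(h_o·A) = 1/(15×9.23) = 0.007223 K/W
Sum of the known resistances R_other = 0.007225 K/W
Required total resistance R_tot = ΔT/Q_allow = 46/2810 = 0.01637 K/W
R_mineral wool = R_tot − R_other = 0.009146 K/W
L = R·k·A = 0.009146×0.0399×9.23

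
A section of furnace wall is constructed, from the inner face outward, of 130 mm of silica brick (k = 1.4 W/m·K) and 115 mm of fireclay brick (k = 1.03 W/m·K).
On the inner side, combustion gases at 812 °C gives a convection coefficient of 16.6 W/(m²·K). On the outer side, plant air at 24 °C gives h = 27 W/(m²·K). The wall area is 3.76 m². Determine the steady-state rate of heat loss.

Using the resistance-network approach (series):
R_inner film = 1/(h_i·A) = 1/(16.6×3.76) = 0.01602 K/W
R_silica brick = L/(kA) = 0.13/(1.4×3.76) = 0.0247 K/W
R_fireclay brick = L/(kA) = 0.115/(1.03×3.76) = 0.02969 K/W
R_outer film = 1/(h_o·A) = 1/(27×3.76) = 0.00985 K/W
R_total = 0.08026 K/W
Q = ΔT / R_total = 788 / 0.08026

Q ≈ 9820 W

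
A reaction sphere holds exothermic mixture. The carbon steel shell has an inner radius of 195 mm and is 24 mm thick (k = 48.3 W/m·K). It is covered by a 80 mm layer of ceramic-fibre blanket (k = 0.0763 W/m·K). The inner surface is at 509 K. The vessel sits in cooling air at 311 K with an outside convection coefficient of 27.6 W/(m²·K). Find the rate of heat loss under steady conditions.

Q ≈ 151 W

Each spherical layer contributes R = (1/r_i − 1/r_o)/(4πk):
R_carbon steel shell = (1/0.195 − 1/0.219)/(4π×48.3) = 9.259×10^-4 K/W
R_ceramic-fibre blanket = (1/0.219 − 1/0.299)/(4π×0.0763) = 1.274 K/W
R_outer film = 1/(h·4πr_o²) = 1/(27.6×4π×0.299²) = 0.03225 K/W
R_total = 1.307 K/W
Q = ΔT/R_total = 198/1.307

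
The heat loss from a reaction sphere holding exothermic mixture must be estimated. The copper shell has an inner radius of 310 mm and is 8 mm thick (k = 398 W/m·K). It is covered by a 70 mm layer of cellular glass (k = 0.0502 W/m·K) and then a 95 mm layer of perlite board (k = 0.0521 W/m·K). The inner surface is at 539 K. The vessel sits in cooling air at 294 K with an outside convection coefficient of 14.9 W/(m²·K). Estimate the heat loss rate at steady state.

Q ≈ 144 W

For a spherical shell R = (1/r₁ − 1/r₂)/(4πk); film R = 1/(h·4πr²). In series:
R_copper shell = (1/0.31 − 1/0.318)/(4π×398) = 1.623×10^-5 K/W
R_cellular glass = (1/0.318 − 1/0.388)/(4π×0.0502) = 0.8993 K/W
R_perlite board = (1/0.388 − 1/0.483)/(4π×0.0521) = 0.7743 K/W
R_outer film = 1/(h·4πr_o²) = 1/(14.9×4π×0.483²) = 0.02289 K/W
R_total = 1.697 K/W
Q = ΔT/R_total = 245/1.697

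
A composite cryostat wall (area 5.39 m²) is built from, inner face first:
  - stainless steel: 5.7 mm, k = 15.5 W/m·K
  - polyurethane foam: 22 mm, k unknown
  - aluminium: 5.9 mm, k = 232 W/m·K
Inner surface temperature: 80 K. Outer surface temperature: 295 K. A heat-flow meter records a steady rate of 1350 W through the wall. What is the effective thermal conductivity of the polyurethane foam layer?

Thermal resistances in series:
R_stainless steel = L/(kA) = 0.0057/(15.5×5.39) = 6.823×10^-5 K/W
R_aluminium = L/(kA) = 0.0059/(232×5.39) = 4.718×10^-6 K/W
Sum of known resistances R_other = 7.294×10^-5 K/W
Total R = ΔT/Q = 215/1350 = 0.1593 K/W
R_polyurethane foam = R_total − R_other = 0.1592 K/W
k = L/(R·A) = 0.022/(0.1592×5.39)

k ≈ 0.0256 W/(m·K)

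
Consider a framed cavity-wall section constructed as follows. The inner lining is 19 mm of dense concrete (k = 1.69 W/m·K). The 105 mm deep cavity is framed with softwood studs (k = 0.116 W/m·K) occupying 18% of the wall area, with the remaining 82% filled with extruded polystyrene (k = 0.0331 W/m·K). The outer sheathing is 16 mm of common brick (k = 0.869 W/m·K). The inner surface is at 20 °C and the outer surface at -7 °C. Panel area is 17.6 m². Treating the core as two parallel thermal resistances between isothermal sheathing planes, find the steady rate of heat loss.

Q ≈ 214 W

Sheathing layers in series; stud and cavity paths in parallel between them.
R_inner = 0.019/(1.69×17.6) = 6.388×10^-4 K/W
R_stud  = 0.105/(0.116×0.18×17.6) = 0.2857 K/W
R_cav   = 0.105/(0.0331×0.82×17.6) = 0.2198 K/W
1/R_core = 1/R_stud + 1/R_cav → R_core = 0.1242 K/W
R_outer = 0.016/(0.869×17.6) = 0.001046 K/W
R_total = 0.1259 K/W
Q = ΔT/R_total = 27/0.1259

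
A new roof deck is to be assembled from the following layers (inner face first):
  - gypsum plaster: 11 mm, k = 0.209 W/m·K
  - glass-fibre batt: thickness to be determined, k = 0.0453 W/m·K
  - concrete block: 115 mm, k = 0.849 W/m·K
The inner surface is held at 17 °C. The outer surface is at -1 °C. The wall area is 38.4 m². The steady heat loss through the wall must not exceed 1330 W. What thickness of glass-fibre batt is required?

L ≈ 15 mm

Model the wall as resistances in series:
R_gypsum plaster = L/(kA) = 0.011/(0.209×38.4) = 0.001371 K/W
R_concrete block = L/(kA) = 0.115/(0.849×38.4) = 0.003527 K/W
Sum of the known resistances R_other = 0.004898 K/W
Required total resistance R_tot = ΔT/Q_allow = 18/1330 = 0.01353 K/W
R_glass-fibre batt = R_tot − R_other = 0.008636 K/W
L = R·k·A = 0.008636×0.0453×38.4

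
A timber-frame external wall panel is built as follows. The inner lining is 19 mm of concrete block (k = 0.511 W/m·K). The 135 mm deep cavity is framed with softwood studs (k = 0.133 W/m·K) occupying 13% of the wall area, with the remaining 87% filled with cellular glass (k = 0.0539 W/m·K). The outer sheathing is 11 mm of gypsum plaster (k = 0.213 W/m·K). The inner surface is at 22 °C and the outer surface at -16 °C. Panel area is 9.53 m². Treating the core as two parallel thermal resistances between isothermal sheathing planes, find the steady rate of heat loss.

Sheathing layers in series; stud and cavity paths in parallel between them.
R_inner = 0.019/(0.511×9.53) = 0.003902 K/W
R_stud  = 0.135/(0.133×0.13×9.53) = 0.8193 K/W
R_cav   = 0.135/(0.0539×0.87×9.53) = 0.3021 K/W
1/R_core = 1/R_stud + 1/R_cav → R_core = 0.2207 K/W
R_outer = 0.011/(0.213×9.53) = 0.005419 K/W
R_total = 0.23 K/W
Q = ΔT/R_total = 38/0.23

Q ≈ 165 W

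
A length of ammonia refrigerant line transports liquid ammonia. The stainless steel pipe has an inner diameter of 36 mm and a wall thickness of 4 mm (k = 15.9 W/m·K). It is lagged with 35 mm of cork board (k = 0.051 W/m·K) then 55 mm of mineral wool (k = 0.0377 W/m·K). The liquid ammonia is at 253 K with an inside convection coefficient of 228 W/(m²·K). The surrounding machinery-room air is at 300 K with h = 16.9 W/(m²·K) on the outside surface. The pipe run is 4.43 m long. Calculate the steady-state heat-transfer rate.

For a radial system each layer contributes R = ln(r_out/r_in)/(2πkL); films add R = 1/(hA).
R_inner film = 1/(h_i·2πr₁L) = 1/(228×2π×0.018×4.43) = 0.008754 K/W
R_stainless steel pipe wall = ln(22/18)/(2π×15.9×4.43) = 4.534×10^-4 K/W
R_cork board = ln(57/22)/(2π×0.051×4.43) = 0.6706 K/W
R_mineral wool = ln(112/57)/(2π×0.0377×4.43) = 0.6437 K/W
R_outer film = 1/(h_o·2πr_oL) = 1/(16.9×2π×0.112×4.43) = 0.01898 K/W
R_total = 1.342 K/W
Q = ΔT/R_total = 47/1.342

Q ≈ 35 W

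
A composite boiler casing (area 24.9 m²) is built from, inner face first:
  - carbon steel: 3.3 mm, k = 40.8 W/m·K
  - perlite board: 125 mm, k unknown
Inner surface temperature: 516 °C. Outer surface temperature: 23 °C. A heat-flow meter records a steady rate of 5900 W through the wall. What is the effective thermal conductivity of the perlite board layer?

k ≈ 0.0601 W/(m·K)

Model the wall as resistances in series:
R_carbon steel = L/(kA) = 0.0033/(40.8×24.9) = 3.248×10^-6 K/W
Sum of known resistances R_other = 3.248×10^-6 K/W
Total R = ΔT/Q = 493/5900 = 0.08356 K/W
R_perlite board = R_total − R_other = 0.08356 K/W
k = L/(R·A) = 0.125/(0.08356×24.9)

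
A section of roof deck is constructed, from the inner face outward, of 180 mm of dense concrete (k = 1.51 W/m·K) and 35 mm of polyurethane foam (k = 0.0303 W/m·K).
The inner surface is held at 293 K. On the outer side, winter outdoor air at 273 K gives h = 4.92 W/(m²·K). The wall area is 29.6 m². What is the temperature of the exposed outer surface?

Treating each layer as a thermal resistance in series:
R_dense concrete = L/(kA) = 0.18/(1.51×29.6) = 0.004027 K/W
R_polyurethane foam = L/(kA) = 0.035/(0.0303×29.6) = 0.03902 K/W
R_outer film = 1/(h_o·A) = 1/(4.92×29.6) = 0.006867 K/W
R_total = 0.04992 K/W;  Q = ΔT/R_total = 20/0.04992 = 400.7 W
T_interface = T_inner − Q·ΣR(inner→interface) = 293 − 401×0.04305

T ≈ 276 K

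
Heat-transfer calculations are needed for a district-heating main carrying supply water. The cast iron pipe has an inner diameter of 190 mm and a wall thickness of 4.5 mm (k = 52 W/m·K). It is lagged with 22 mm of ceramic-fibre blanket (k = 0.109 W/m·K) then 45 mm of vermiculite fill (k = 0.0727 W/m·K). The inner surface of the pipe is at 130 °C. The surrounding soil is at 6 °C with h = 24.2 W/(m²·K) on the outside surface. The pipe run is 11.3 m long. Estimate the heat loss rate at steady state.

Cylindrical conduction, so R = ln(r₂/r₁)/(2πkL) per layer, in series:
R_cast iron pipe wall = ln(99.5/95)/(2π×52×11.3) = 1.254×10^-5 K/W
R_ceramic-fibre blanket = ln(121.5/99.5)/(2π×0.109×11.3) = 0.02581 K/W
R_vermiculite fill = ln(166.5/121.5)/(2π×0.0727×11.3) = 0.06104 K/W
R_outer film = 1/(h_o·2πr_oL) = 1/(24.2×2π×0.1665×11.3) = 0.003496 K/W
R_total = 0.09036 K/W
Q = ΔT/R_total = 124/0.09036

Q ≈ 1370 W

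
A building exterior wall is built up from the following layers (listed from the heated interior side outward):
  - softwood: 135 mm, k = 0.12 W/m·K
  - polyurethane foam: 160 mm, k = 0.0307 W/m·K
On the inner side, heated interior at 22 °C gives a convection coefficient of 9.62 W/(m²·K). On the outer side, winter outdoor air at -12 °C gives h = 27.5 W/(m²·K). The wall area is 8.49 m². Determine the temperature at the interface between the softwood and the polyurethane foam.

Series thermal resistances:
R_inner film = 1/(h_i·A) = 1/(9.62×8.49) = 0.01224 K/W
R_softwood = L/(kA) = 0.135/(0.12×8.49) = 0.1325 K/W
R_polyurethane foam = L/(kA) = 0.16/(0.0307×8.49) = 0.6139 K/W
R_outer film = 1/(h_o·A) = 1/(27.5×8.49) = 0.004283 K/W
R_total = 0.7629 K/W;  Q = ΔT/R_total = 34/0.7629 = 44.57 W
T_interface = T_inner − Q·ΣR(inner→interface) = 22 − 44.6×0.1448

T ≈ 15.5 °C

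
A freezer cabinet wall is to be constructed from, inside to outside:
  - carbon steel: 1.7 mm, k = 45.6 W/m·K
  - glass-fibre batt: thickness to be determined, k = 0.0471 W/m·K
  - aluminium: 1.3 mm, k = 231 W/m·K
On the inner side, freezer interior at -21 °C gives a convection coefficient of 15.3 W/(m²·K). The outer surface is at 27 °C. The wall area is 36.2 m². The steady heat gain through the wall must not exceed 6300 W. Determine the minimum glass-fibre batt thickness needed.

L ≈ 9.91 mm

Treating each layer as a thermal resistance in series:
R_inner film = 1/(h_i·A) = 1/(15.3×36.2) = 0.001806 K/W
R_carbon steel = L/(kA) = 0.0017/(45.6×36.2) = 1.03×10^-6 K/W
R_aluminium = L/(kA) = 0.0013/(231×36.2) = 1.555×10^-7 K/W
Sum of the known resistances R_other = 0.001807 K/W
Required total resistance R_tot = ΔT/Q_allow = 48/6300 = 0.007619 K/W
R_glass-fibre batt = R_tot − R_other = 0.005812 K/W
L = R·k·A = 0.005812×0.0471×36.2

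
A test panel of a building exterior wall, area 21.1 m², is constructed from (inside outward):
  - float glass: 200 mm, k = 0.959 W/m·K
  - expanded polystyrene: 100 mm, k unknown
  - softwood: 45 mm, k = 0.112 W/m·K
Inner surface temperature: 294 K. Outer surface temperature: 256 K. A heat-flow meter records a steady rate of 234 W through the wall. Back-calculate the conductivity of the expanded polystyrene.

Series thermal resistances:
R_float glass = L/(kA) = 0.2/(0.959×21.1) = 0.009884 K/W
R_softwood = L/(kA) = 0.045/(0.112×21.1) = 0.01904 K/W
Sum of known resistances R_other = 0.02893 K/W
Total R = ΔT/Q = 38/234 = 0.1624 K/W
R_expanded polystyrene = R_total − R_other = 0.1335 K/W
k = L/(R·A) = 0.1/(0.1335×21.1)

k ≈ 0.0355 W/(m·K)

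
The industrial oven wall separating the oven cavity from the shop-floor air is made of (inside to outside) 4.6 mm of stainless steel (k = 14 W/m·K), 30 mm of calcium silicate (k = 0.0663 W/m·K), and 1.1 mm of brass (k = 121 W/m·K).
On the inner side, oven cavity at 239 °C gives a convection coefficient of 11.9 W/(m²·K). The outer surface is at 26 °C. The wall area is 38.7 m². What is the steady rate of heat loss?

Treating each layer as a thermal resistance in series:
R_inner film = 1/(h_i·A) = 1/(11.9×38.7) = 0.002171 K/W
R_stainless steel = L/(kA) = 0.0046/(14×38.7) = 8.49×10^-6 K/W
R_calcium silicate = L/(kA) = 0.03/(0.0663×38.7) = 0.01169 K/W
R_brass = L/(kA) = 0.0011/(121×38.7) = 2.349×10^-7 K/W
R_total = 0.01387 K/W
Q = ΔT / R_total = 213 / 0.01387

Q ≈ 15400 W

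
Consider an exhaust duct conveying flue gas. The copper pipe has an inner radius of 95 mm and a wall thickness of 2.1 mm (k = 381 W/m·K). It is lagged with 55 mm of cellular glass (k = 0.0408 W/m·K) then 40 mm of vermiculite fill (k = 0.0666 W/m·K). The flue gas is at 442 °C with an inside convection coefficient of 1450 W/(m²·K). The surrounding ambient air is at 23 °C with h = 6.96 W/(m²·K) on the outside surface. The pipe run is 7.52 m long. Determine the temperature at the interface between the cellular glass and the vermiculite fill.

Treating each annulus and film as a series resistance:
R_inner film = 1/(h_i·2πr₁L) = 1/(1450×2π×0.095×7.52) = 1.536×10^-4 K/W
R_copper pipe wall = ln(97.1/95)/(2π×381×7.52) = 1.215×10^-6 K/W
R_cellular glass = ln(152.1/97.1)/(2π×0.0408×7.52) = 0.2328 K/W
R_vermiculite fill = ln(192.1/152.1)/(2π×0.0666×7.52) = 0.07419 K/W
R_outer film = 1/(h_o·2πr_oL) = 1/(6.96×2π×0.1921×7.52) = 0.01583 K/W
R_total = 0.323 K/W
Q = ΔT/R_total = 419/0.323
Q = 1300 W
T_interface = T_inner − Q·ΣR(inner→interface) = 442 − 1300×0.233

T ≈ 140 °C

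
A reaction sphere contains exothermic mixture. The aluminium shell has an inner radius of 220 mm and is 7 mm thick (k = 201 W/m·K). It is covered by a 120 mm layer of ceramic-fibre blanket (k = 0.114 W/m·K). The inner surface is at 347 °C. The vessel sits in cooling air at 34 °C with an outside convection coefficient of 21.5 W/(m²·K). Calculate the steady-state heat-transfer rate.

For a spherical shell R = (1/r₁ − 1/r₂)/(4πk); film R = 1/(h·4πr²). In series:
R_aluminium shell = (1/0.22 − 1/0.227)/(4π×201) = 5.549×10^-5 K/W
R_ceramic-fibre blanket = (1/0.227 − 1/0.347)/(4π×0.114) = 1.063 K/W
R_outer film = 1/(h·4πr_o²) = 1/(21.5×4π×0.347²) = 0.03074 K/W
R_total = 1.094 K/W
Q = ΔT/R_total = 313/1.094

Q ≈ 286 W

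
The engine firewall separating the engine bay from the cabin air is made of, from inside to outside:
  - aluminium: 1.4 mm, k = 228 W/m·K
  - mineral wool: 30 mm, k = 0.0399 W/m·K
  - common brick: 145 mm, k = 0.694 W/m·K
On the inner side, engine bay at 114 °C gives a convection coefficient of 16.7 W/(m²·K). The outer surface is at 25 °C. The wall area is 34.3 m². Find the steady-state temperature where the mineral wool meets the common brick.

T ≈ 43.2 °C

Using the resistance-network approach (series):
R_inner film = 1/(h_i·A) = 1/(16.7×34.3) = 0.001746 K/W
R_aluminium = L/(kA) = 0.0014/(228×34.3) = 1.79×10^-7 K/W
R_mineral wool = L/(kA) = 0.03/(0.0399×34.3) = 0.02192 K/W
R_common brick = L/(kA) = 0.145/(0.694×34.3) = 0.006091 K/W
R_total = 0.02976 K/W;  Q = ΔT/R_total = 89/0.02976 = 2991 W
T_interface = T_inner − Q·ΣR(inner→interface) = 114 − 2990×0.02367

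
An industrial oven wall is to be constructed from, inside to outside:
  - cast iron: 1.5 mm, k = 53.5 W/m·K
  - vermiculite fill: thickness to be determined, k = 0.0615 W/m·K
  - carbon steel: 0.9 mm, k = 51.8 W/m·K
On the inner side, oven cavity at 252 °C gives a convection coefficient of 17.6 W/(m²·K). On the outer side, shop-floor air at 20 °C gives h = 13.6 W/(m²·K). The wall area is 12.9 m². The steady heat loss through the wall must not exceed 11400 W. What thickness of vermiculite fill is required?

L ≈ 8.13 mm

Model the wall as resistances in series:
R_inner film = 1/(h_i·A) = 1/(17.6×12.9) = 0.004405 K/W
R_cast iron = L/(kA) = 0.0015/(53.5×12.9) = 2.173×10^-6 K/W
R_carbon steel = L/(kA) = 0.0009/(51.8×12.9) = 1.347×10^-6 K/W
R_outer film = 1/(h_o·A) = 1/(13.6×12.9) = 0.0057 K/W
Sum of the known resistances R_other = 0.01011 K/W
Required total resistance R_tot = ΔT/Q_allow = 232/11400 = 0.02035 K/W
R_vermiculite fill = R_tot − R_other = 0.01024 K/W
L = R·k·A = 0.01024×0.0615×12.9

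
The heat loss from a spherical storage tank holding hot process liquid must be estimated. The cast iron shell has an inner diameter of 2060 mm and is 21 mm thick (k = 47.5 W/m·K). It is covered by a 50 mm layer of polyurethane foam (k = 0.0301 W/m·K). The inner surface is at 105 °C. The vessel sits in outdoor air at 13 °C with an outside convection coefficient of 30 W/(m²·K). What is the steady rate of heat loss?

Q ≈ 790 W

Each spherical layer contributes R = (1/r_i − 1/r_o)/(4πk):
R_cast iron shell = (1/1.03 − 1/1.051)/(4π×47.5) = 3.25×10^-5 K/W
R_polyurethane foam = (1/1.051 − 1/1.101)/(4π×0.0301) = 0.1142 K/W
R_outer film = 1/(h·4πr_o²) = 1/(30×4π×1.101²) = 0.002188 K/W
R_total = 0.1165 K/W
Q = ΔT/R_total = 92/0.1165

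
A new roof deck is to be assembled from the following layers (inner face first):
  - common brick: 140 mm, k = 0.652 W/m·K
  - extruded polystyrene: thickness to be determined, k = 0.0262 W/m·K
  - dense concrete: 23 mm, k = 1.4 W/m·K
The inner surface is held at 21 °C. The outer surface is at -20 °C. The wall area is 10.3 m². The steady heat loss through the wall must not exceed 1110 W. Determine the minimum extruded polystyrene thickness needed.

L ≈ 3.91 mm

Model the wall as resistances in series:
R_common brick = L/(kA) = 0.14/(0.652×10.3) = 0.02085 K/W
R_dense concrete = L/(kA) = 0.023/(1.4×10.3) = 0.001595 K/W
Sum of the known resistances R_other = 0.02244 K/W
Required total resistance R_tot = ΔT/Q_allow = 41/1110 = 0.03694 K/W
R_extruded polystyrene = R_tot − R_other = 0.01449 K/W
L = R·k·A = 0.01449×0.0262×10.3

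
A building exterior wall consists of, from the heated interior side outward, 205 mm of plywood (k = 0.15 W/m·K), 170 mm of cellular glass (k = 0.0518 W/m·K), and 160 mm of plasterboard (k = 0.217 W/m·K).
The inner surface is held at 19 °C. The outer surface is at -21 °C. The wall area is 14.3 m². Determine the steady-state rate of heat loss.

Series thermal resistances:
R_plywood = L/(kA) = 0.205/(0.15×14.3) = 0.09557 K/W
R_cellular glass = L/(kA) = 0.17/(0.0518×14.3) = 0.2295 K/W
R_plasterboard = L/(kA) = 0.16/(0.217×14.3) = 0.05156 K/W
R_total = 0.3766 K/W
Q = ΔT / R_total = 40 / 0.3766

Q ≈ 106 W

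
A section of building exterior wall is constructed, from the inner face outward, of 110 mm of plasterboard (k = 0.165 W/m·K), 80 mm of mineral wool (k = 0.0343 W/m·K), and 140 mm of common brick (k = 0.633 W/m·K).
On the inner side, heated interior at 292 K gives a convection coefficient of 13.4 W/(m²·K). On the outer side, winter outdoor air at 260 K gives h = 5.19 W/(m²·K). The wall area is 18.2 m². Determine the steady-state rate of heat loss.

Q ≈ 167 W

Series thermal resistances:
R_inner film = 1/(h_i·A) = 1/(13.4×18.2) = 0.0041 K/W
R_plasterboard = L/(kA) = 0.11/(0.165×18.2) = 0.03663 K/W
R_mineral wool = L/(kA) = 0.08/(0.0343×18.2) = 0.1282 K/W
R_common brick = L/(kA) = 0.14/(0.633×18.2) = 0.01215 K/W
R_outer film = 1/(h_o·A) = 1/(5.19×18.2) = 0.01059 K/W
R_total = 0.1916 K/W
Q = ΔT / R_total = 32 / 0.1916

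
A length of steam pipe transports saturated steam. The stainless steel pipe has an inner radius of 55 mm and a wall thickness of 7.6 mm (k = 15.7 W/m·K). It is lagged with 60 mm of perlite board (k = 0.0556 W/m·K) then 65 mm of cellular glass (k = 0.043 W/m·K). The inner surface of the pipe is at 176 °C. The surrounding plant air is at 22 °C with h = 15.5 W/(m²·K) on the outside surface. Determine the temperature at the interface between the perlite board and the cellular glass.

Treating each annulus and film as a series resistance:
R_stainless steel pipe wall = ln(62.6/55)/(2π×15.7×1) = 0.001312 K/W
R_perlite board = ln(122.6/62.6)/(2π×0.0556×1) = 1.924 K/W
R_cellular glass = ln(187.6/122.6)/(2π×0.043×1) = 1.574 K/W
R_outer film = 1/(h_o·2πr_oL) = 1/(15.5×2π×0.1876×1) = 0.05473 K/W
R_total = 3.555 K/W
Q = ΔT/R_total = 154/3.555
Q = 43.3 W/m
T_interface = T_inner − Q·ΣR(inner→interface) = 176 − 43.3×1.925

T ≈ 92.6 °C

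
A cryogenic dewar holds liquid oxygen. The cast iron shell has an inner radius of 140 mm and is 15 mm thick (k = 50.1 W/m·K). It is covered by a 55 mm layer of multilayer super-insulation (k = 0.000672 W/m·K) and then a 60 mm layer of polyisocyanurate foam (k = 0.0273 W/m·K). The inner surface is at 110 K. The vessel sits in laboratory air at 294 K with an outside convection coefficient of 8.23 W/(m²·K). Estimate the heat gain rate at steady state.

Q ≈ 0.905 W

Spherical conduction: R = (1/r_in − 1/r_out)/(4πk) per layer; series-sum.
R_cast iron shell = (1/0.14 − 1/0.155)/(4π×50.1) = 0.001098 K/W
R_multilayer super-insulation = (1/0.155 − 1/0.21)/(4π×0.000672) = 200.1 K/W
R_polyisocyanurate foam = (1/0.21 − 1/0.27)/(4π×0.0273) = 3.085 K/W
R_outer film = 1/(h·4πr_o²) = 1/(8.23×4π×0.27²) = 0.1326 K/W
R_total = 203.3 K/W
Q = ΔT/R_total = 184/203.3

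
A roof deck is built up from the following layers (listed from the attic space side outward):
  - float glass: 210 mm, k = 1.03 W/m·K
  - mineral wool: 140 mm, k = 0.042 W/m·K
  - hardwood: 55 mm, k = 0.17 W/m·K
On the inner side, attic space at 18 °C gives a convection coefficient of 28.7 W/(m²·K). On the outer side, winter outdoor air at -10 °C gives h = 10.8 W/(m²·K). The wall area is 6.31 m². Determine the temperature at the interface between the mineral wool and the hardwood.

Using the resistance-network approach (series):
R_inner film = 1/(h_i·A) = 1/(28.7×6.31) = 0.005522 K/W
R_float glass = L/(kA) = 0.21/(1.03×6.31) = 0.03231 K/W
R_mineral wool = L/(kA) = 0.14/(0.042×6.31) = 0.5283 K/W
R_hardwood = L/(kA) = 0.055/(0.17×6.31) = 0.05127 K/W
R_outer film = 1/(h_o·A) = 1/(10.8×6.31) = 0.01467 K/W
R_total = 0.632 K/W;  Q = ΔT/R_total = 28/0.632 = 44.3 W
T_interface = T_inner − Q·ΣR(inner→interface) = 18 − 44.3×0.5661

T ≈ -7.08 °C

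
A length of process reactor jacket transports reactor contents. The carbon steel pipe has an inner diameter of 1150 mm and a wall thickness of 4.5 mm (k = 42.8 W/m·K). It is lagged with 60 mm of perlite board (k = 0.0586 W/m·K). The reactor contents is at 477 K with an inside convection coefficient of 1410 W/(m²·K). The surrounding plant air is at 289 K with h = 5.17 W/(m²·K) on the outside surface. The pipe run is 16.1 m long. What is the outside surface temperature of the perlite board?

Radial resistances (cylindrical: R_cond = ln(r_o/r_i)/(2πkL), R_conv = 1/(h·2πrL)):
R_inner film = 1/(h_i·2πr₁L) = 1/(1410×2π×0.575×16.1) = 1.219×10^-5 K/W
R_carbon steel pipe wall = ln(579.5/575)/(2π×42.8×16.1) = 1.801×10^-6 K/W
R_perlite board = ln(639.5/579.5)/(2π×0.0586×16.1) = 0.01662 K/W
R_outer film = 1/(h_o·2πr_oL) = 1/(5.17×2π×0.6395×16.1) = 0.00299 K/W
R_total = 0.01962 K/W
Q = ΔT/R_total = 188/0.01962
Q = 9580 W
T_interface = T_inner − Q·ΣR(inner→interface) = 477 − 9580×0.01663

T ≈ 318 K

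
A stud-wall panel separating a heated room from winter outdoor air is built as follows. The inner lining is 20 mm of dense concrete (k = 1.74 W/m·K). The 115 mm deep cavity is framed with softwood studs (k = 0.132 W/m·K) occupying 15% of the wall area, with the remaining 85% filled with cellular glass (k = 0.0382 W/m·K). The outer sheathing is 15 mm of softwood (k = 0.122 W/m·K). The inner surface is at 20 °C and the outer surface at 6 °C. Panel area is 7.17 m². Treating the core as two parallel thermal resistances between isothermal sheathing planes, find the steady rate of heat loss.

Sheathing layers in series; stud and cavity paths in parallel between them.
R_inner = 0.02/(1.74×7.17) = 0.001603 K/W
R_stud  = 0.115/(0.132×0.15×7.17) = 0.8101 K/W
R_cav   = 0.115/(0.0382×0.85×7.17) = 0.494 K/W
1/R_core = 1/R_stud + 1/R_cav → R_core = 0.3069 K/W
R_outer = 0.015/(0.122×7.17) = 0.01715 K/W
R_total = 0.3256 K/W
Q = ΔT/R_total = 14/0.3256

Q ≈ 43 W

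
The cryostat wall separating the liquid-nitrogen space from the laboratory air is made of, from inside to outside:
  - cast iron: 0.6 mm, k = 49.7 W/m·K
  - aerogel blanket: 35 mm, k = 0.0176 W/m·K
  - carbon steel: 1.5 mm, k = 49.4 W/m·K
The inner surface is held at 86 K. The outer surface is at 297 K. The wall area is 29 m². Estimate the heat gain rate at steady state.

Q ≈ 3080 W

Model the wall as resistances in series:
R_cast iron = L/(kA) = 0.0006/(49.7×29) = 4.163×10^-7 K/W
R_aerogel blanket = L/(kA) = 0.035/(0.0176×29) = 0.06857 K/W
R_carbon steel = L/(kA) = 0.0015/(49.4×29) = 1.047×10^-6 K/W
R_total = 0.06858 K/W
Q = ΔT / R_total = 211 / 0.06858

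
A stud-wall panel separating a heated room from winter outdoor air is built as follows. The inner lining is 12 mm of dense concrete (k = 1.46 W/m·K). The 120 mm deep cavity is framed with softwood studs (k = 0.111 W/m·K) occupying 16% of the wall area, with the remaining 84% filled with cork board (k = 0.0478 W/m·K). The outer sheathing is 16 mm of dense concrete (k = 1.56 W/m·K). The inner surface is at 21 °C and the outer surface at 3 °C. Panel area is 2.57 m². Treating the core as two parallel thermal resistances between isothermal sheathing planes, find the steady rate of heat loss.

Q ≈ 22.1 W

Sheathing layers in series; stud and cavity paths in parallel between them.
R_inner = 0.012/(1.46×2.57) = 0.003198 K/W
R_stud  = 0.12/(0.111×0.16×2.57) = 2.629 K/W
R_cav   = 0.12/(0.0478×0.84×2.57) = 1.163 K/W
1/R_core = 1/R_stud + 1/R_cav → R_core = 0.8063 K/W
R_outer = 0.016/(1.56×2.57) = 0.003991 K/W
R_total = 0.8135 K/W
Q = ΔT/R_total = 18/0.8135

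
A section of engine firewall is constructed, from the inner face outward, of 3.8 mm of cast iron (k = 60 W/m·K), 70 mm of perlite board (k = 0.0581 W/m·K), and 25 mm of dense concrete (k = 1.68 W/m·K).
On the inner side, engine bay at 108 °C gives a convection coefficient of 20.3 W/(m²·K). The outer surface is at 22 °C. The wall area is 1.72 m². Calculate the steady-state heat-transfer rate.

Q ≈ 117 W

Thermal resistances in series:
R_inner film = 1/(h_i·A) = 1/(20.3×1.72) = 0.02864 K/W
R_cast iron = L/(kA) = 0.0038/(60×1.72) = 3.682×10^-5 K/W
R_perlite board = L/(kA) = 0.07/(0.0581×1.72) = 0.7005 K/W
R_dense concrete = L/(kA) = 0.025/(1.68×1.72) = 0.008652 K/W
R_total = 0.7378 K/W
Q = ΔT / R_total = 86 / 0.7378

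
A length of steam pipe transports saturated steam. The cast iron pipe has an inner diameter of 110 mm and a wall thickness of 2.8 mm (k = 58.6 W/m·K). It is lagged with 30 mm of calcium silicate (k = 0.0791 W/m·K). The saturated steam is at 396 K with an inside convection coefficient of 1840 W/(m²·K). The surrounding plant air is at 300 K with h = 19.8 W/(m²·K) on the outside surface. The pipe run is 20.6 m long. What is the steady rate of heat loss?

Per-layer cylindrical resistances, series-summed:
R_inner film = 1/(h_i·2πr₁L) = 1/(1840×2π×0.055×20.6) = 7.634×10^-5 K/W
R_cast iron pipe wall = ln(57.8/55)/(2π×58.6×20.6) = 6.547×10^-6 K/W
R_calcium silicate = ln(87.8/57.8)/(2π×0.0791×20.6) = 0.04083 K/W
R_outer film = 1/(h_o·2πr_oL) = 1/(19.8×2π×0.0878×20.6) = 0.004444 K/W
R_total = 0.04536 K/W
Q = ΔT/R_total = 96/0.04536

Q ≈ 2120 W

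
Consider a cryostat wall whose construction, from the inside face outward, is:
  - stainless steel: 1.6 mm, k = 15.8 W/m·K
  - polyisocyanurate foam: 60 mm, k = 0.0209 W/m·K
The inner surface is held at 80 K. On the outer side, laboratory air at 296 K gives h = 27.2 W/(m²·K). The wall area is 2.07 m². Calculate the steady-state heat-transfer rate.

Q ≈ 154 W

Series thermal resistances:
R_stainless steel = L/(kA) = 0.0016/(15.8×2.07) = 4.892×10^-5 K/W
R_polyisocyanurate foam = L/(kA) = 0.06/(0.0209×2.07) = 1.387 K/W
R_outer film = 1/(h_o·A) = 1/(27.2×2.07) = 0.01776 K/W
R_total = 1.405 K/W
Q = ΔT / R_total = 216 / 1.405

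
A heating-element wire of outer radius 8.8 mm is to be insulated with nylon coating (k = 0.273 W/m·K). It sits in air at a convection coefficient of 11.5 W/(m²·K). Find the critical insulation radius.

For a cylinder r_cr = k/h = 0.273/11.5
r_cr = 23.7 mm; since the bare radius (8.8 mm) is below r_cr, adding a thin layer of insulation will *increase* heat loss.

r_cr ≈ 23.7 mm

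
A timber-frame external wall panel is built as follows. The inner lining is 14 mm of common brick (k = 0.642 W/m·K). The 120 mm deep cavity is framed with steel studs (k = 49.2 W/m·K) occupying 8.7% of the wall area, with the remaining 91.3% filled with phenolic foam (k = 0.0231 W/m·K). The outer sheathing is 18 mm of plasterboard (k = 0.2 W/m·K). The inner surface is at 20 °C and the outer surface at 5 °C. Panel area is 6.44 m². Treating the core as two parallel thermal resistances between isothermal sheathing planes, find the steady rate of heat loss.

Q ≈ 691 W

Sheathing layers in series; stud and cavity paths in parallel between them.
R_inner = 0.014/(0.642×6.44) = 0.003386 K/W
R_stud  = 0.12/(49.2×0.087×6.44) = 0.004353 K/W
R_cav   = 0.12/(0.0231×0.913×6.44) = 0.8835 K/W
1/R_core = 1/R_stud + 1/R_cav → R_core = 0.004332 K/W
R_outer = 0.018/(0.2×6.44) = 0.01398 K/W
R_total = 0.02169 K/W
Q = ΔT/R_total = 15/0.02169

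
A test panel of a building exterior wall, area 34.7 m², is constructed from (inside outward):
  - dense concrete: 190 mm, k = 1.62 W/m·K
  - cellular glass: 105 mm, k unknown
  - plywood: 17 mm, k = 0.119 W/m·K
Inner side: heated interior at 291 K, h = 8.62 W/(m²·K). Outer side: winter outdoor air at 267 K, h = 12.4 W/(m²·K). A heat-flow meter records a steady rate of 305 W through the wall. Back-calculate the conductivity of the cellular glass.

k ≈ 0.0462 W/(m·K)

Series thermal resistances:
R_inner film = 1/(h_i·A) = 1/(8.62×34.7) = 0.003343 K/W
R_dense concrete = L/(kA) = 0.19/(1.62×34.7) = 0.00338 K/W
R_plywood = L/(kA) = 0.017/(0.119×34.7) = 0.004117 K/W
R_outer film = 1/(h_o·A) = 1/(12.4×34.7) = 0.002324 K/W
Sum of known resistances R_other = 0.01316 K/W
Total R = ΔT/Q = 24/305 = 0.07869 K/W
R_cellular glass = R_total − R_other = 0.06552 K/W
k = L/(R·A) = 0.105/(0.06552×34.7)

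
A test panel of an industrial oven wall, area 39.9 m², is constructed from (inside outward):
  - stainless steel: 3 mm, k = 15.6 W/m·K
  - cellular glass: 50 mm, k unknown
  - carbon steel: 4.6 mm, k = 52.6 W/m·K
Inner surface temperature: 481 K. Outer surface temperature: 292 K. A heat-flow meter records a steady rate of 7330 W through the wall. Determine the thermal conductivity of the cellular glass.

Series thermal resistances:
R_stainless steel = L/(kA) = 0.003/(15.6×39.9) = 4.82×10^-6 K/W
R_carbon steel = L/(kA) = 0.0046/(52.6×39.9) = 2.192×10^-6 K/W
Sum of known resistances R_other = 7.012×10^-6 K/W
Total R = ΔT/Q = 189/7330 = 0.02578 K/W
R_cellular glass = R_total − R_other = 0.02578 K/W
k = L/(R·A) = 0.05/(0.02578×39.9)

k ≈ 0.0486 W/(m·K)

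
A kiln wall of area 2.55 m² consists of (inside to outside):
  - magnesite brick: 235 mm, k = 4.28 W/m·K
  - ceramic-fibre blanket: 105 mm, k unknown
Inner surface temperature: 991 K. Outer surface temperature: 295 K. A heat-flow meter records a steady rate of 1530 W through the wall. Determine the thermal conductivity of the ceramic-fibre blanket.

Treating each layer as a thermal resistance in series:
R_magnesite brick = L/(kA) = 0.235/(4.28×2.55) = 0.02153 K/W
Sum of known resistances R_other = 0.02153 K/W
Total R = ΔT/Q = 696/1530 = 0.4549 K/W
R_ceramic-fibre blanket = R_total − R_other = 0.4334 K/W
k = L/(R·A) = 0.105/(0.4334×2.55)

k ≈ 0.095 W/(m·K)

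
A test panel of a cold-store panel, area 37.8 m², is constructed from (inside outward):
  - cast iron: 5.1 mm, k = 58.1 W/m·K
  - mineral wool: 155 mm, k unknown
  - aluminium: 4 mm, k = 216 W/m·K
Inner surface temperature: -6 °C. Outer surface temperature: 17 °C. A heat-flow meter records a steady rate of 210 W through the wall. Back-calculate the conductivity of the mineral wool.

Using the resistance-network approach (series):
R_cast iron = L/(kA) = 0.0051/(58.1×37.8) = 2.322×10^-6 K/W
R_aluminium = L/(kA) = 0.004/(216×37.8) = 4.899×10^-7 K/W
Sum of known resistances R_other = 2.812×10^-6 K/W
Total R = ΔT/Q = 23/210 = 0.1095 K/W
R_mineral wool = R_total − R_other = 0.1095 K/W
k = L/(R·A) = 0.155/(0.1095×37.8)

k ≈ 0.0374 W/(m·K)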